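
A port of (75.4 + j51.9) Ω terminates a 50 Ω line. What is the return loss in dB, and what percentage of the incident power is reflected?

Γ = (25.4 + j51.9)/(125.4 + j51.9), |Γ| = 0.426
RL = −20·log₁₀(0.426) = 7.42 dB
P_refl/P_inc = |Γ|² = 0.181

RL ≈ 7.42 dB; 18.1% of incident power reflected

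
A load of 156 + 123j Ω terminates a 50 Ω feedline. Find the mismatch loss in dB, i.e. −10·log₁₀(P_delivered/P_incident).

Γ = (106 + j123)/(206 + j123), |Γ| = 0.677
|Γ|² = 0.458, so P_del/P_inc = 1 − |Γ|² = 0.542
ML = −10·log₁₀(1 − |Γ|²)

mismatch loss ≈ 2.66 dB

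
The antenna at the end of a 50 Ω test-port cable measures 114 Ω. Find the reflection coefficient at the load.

Γ = 0.39

Γ = (Z_L − Z_0)/(Z_L + Z_0) = (114 − 50)/(114 + 50) = 64/164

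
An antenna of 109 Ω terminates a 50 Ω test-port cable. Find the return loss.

RL ≈ 8.61 dB

Γ = (109 − 50)/(109 + 50) = 0.371
RL = −20·log₁₀|Γ| = −20·log₁₀(0.371)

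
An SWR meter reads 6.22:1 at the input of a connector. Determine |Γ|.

|Γ| = (S − 1)/(S + 1) = (6.22 − 1)/(6.22 + 1) = 5.22/7.22

|Γ| ≈ 0.723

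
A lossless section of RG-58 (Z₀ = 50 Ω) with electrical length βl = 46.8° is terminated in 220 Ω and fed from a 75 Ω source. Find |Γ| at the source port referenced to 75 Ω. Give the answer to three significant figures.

tan(βl) = 1.06
Z_in = Z_0·(Z_L + jZ_0·tanβl)/(Z_0 + jZ_L·tanβl) = 20.5 − j42.6 Ω
Γ_s = (Z_in − Z_s)/(Z_in + Z_s) = (-54.5 − j42.6)/(95.5 − j42.6), |Γ_s| = 0.662

|Γ| ≈ 0.662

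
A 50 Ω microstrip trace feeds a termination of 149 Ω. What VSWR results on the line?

VSWR ≈ 2.98

For a purely resistive load, VSWR = R_L/Z_0 or Z_0/R_L (whichever > 1) = 149/50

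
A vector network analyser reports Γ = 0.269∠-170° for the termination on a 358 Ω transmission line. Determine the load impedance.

Z_L ≈ 207 − j20.9 Ω

Z_L = Z_0·(1 + Γ)/(1 − Γ) = 358·(0.735 − j0.0467)/(1.26 + j0.0467)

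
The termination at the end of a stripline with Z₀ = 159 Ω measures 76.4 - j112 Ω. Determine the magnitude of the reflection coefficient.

Γ = (Z_L − Z_0)/(Z_L + Z_0) = (-82.6 − j112)/(235.4 − j112)
|Γ| = 139/261

|Γ| ≈ 0.534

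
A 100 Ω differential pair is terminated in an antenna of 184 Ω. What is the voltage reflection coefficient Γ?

Γ = (Z_L − Z_0)/(Z_L + Z_0) = (184 − 100)/(184 + 100) = 84/284

Γ = 0.296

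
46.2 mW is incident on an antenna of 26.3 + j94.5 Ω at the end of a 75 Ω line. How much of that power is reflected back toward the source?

|Γ| = |(-48.7 + j94.5)/(101.3 + j94.5)| = 0.767
|Γ|² = 0.589
P_refl = |Γ|²·P_inc = 27.2 mW, P_del = (1 − |Γ|²)·P_inc = 19 mW

P_reflected ≈ 27.2 mW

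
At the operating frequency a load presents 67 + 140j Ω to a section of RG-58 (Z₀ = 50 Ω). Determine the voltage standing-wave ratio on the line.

Γ = (Z_L − Z_0)/(Z_L + Z_0) = (17 + j140)/(117 + j140)
|Γ| = 141/182 = 0.773
VSWR = (1 + |Γ|)/(1 − |Γ|) = 1.77/0.227

VSWR ≈ 7.81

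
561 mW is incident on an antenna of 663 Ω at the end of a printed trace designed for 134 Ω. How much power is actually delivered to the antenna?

P_delivered ≈ 314 mW

Γ = (663 − 134)/(663 + 134) = 0.664
|Γ|² = 0.441
P_refl = |Γ|²·P_inc = 247 mW, P_del = (1 − |Γ|²)·P_inc = 314 mW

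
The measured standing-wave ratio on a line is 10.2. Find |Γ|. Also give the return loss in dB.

|Γ| ≈ 0.821; return loss ≈ 1.71 dB

|Γ| = (S − 1)/(S + 1) = (10.2 − 1)/(10.2 + 1) = 9.2/11.2
RL = −20·log₁₀|Γ| = −20·log₁₀(0.821)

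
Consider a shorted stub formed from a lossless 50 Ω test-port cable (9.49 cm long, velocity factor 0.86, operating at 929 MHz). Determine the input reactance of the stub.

λ = v/f = 0.86·c / 929 MHz = 0.278 m
βl = 2π·l/λ = 2π × 0.342 = 123°
tan(βl) = -1.54
For a shorted stub, Z_in = jZ_0·tan(βl)

X_in ≈ -76.9 Ω (capacitive)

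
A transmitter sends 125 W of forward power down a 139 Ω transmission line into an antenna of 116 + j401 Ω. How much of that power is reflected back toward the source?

P_reflected ≈ 89.3 W

|Γ| = |(-23 + j401)/(255 + j401)| = 0.845
|Γ|² = 0.714
P_refl = |Γ|²·P_inc = 89.3 W, P_del = (1 − |Γ|²)·P_inc = 35.7 W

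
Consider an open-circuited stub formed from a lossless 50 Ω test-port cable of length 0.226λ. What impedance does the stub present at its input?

βl = 2π × 0.226 = 81.4°
tan(βl) = 6.58
For an open-circuited stub, Z_in = −jZ_0·cot(βl) = −jZ_0/tan(βl)

Z_in ≈ −j7.6 Ω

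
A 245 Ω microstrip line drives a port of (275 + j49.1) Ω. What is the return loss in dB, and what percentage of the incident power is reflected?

Γ = (30 + j49.1)/(520 + j49.1), |Γ| = 0.11
RL = −20·log₁₀(0.11) = 19.2 dB
P_refl/P_inc = |Γ|² = 0.0121

RL ≈ 19.2 dB; 1.21% of incident power reflected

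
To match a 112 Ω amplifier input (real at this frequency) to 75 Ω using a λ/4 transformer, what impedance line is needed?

Z_qwt = √(Z_0·R_L) = √(75 × 112) = √8400

Z_qwt ≈ 91.7 Ω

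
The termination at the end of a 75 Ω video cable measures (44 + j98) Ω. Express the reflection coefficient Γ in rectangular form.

Γ ≈ 0.249 + j0.619

Γ = (Z_L − Z_0)/(Z_L + Z_0) = (-31 + j98)/(119 + j98)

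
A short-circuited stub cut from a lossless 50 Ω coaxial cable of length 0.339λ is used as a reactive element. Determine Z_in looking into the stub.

Z_in ≈ −j79.9 Ω

βl = 2π × 0.339 = 122°
tan(βl) = -1.6
For a short-circuited stub, Z_in = jZ_0·tan(βl)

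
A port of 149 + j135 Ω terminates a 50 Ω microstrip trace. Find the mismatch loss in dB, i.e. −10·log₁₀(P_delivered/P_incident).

mismatch loss ≈ 2.88 dB

Γ = (99 + j135)/(199 + j135), |Γ| = 0.696
|Γ|² = 0.485, so P_del/P_inc = 1 − |Γ|² = 0.515
ML = −10·log₁₀(1 − |Γ|²)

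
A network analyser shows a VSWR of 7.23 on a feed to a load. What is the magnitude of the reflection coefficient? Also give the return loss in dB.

|Γ| ≈ 0.757; return loss ≈ 2.42 dB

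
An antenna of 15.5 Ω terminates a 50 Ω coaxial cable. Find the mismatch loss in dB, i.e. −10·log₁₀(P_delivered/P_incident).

Γ = (15.5 − 50)/(15.5 + 50) = -0.527
|Γ|² = 0.277, so P_del/P_inc = 1 − |Γ|² = 0.723
ML = −10·log₁₀(1 − |Γ|²)

mismatch loss ≈ 1.41 dB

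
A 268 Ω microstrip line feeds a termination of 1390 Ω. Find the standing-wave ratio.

VSWR ≈ 5.19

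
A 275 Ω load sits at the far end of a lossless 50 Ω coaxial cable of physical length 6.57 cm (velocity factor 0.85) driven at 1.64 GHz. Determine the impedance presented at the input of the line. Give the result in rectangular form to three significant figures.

Z_in ≈ 37.2 + j81.7 Ω

λ = v/f = 0.85·c / 1.64 GHz = 0.155 m
βl = 2π·l/λ = 2π × 0.423 = 152°
tan(βl) = tan(152°) = -0.529
Z_in = Z_0·(Z_L + jZ_0·tanβl)/(Z_0 + jZ_L·tanβl)
     = 50·(275 − j26.5)/(50 − j146)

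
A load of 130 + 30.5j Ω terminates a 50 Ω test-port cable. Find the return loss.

RL ≈ 6.58 dB

Γ = (80 + j30.5)/(180 + j30.5), |Γ| = 0.469
RL = −20·log₁₀|Γ| = −20·log₁₀(0.469)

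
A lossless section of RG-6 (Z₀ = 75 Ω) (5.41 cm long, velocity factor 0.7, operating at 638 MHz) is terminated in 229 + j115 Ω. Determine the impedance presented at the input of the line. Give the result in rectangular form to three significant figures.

λ = v/f = 0.7·c / 638 MHz = 0.329 m
βl = 2π·l/λ = 2π × 0.164 = 59.2°
tan(βl) = tan(59.2°) = 1.68
Z_in = Z_0·(Z_L + jZ_0·tanβl)/(Z_0 + jZ_L·tanβl)
     = 75·(229 + j241)/(-118 + j384)

Z_in ≈ 30.4 − j54.1 Ω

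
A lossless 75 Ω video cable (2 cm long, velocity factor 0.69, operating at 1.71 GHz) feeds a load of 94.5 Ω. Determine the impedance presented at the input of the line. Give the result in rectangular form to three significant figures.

λ = v/f = 0.69·c / 1.71 GHz = 0.121 m
βl = 2π·l/λ = 2π × 0.165 = 59.5°
tan(βl) = tan(59.5°) = 1.7
Z_in = Z_0·(Z_L + jZ_0·tanβl)/(Z_0 + jZ_L·tanβl)
     = 75·(94.5 + j127)/(75 + j160)

Z_in ≈ 65.8 − j13.4 Ω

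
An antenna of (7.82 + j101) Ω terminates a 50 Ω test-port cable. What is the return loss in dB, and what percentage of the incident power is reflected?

Γ = (-42.18 + j101)/(57.82 + j101), |Γ| = 0.94
RL = −20·log₁₀(0.94) = 0.533 dB
P_refl/P_inc = |Γ|² = 0.885

RL ≈ 0.533 dB; 88.5% of incident power reflected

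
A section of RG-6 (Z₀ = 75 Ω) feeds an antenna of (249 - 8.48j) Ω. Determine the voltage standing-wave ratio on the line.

VSWR ≈ 3.32

Γ = (Z_L − Z_0)/(Z_L + Z_0) = (174 − j8.48)/(324 − j8.48)
|Γ| = 174/324 = 0.537
VSWR = (1 + |Γ|)/(1 − |Γ|) = 1.54/0.463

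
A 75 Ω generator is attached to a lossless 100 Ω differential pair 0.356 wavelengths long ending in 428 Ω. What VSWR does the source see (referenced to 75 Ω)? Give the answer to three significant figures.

βl = 2π × 0.356 = 128°
tan(βl) = -1.27
Z_in = Z_0·(Z_L + jZ_0·tanβl)/(Z_0 + jZ_L·tanβl) = 36.6 + j71.9 Ω
Γ_s = (Z_in − Z_s)/(Z_in + Z_s) = (-38.4 + j71.9)/(112 + j71.9), |Γ_s| = 0.614
VSWR = (1 + |Γ_s|)/(1 − |Γ_s|)

VSWR ≈ 4.18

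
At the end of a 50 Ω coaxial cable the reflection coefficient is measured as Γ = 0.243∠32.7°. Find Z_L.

Z_L = Z_0·(1 + Γ)/(1 − Γ) = 50·(1.2 + j0.131)/(0.796 − j0.131)

Z_L ≈ 72.4 + j20.2 Ω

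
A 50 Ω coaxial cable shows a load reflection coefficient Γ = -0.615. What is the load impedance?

Z_L = Z_0·(1 + Γ)/(1 − Γ) = 50·(0.385)/(1.61)

Z_L ≈ 11.9 Ω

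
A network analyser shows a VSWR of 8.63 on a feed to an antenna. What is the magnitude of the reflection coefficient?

|Γ| ≈ 0.792

|Γ| = (S − 1)/(S + 1) = (8.63 − 1)/(8.63 + 1) = 7.63/9.63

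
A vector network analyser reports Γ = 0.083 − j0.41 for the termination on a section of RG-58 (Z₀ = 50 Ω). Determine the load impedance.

Z_L ≈ 40.9 − j40.6 Ω

Z_L = Z_0·(1 + Γ)/(1 − Γ) = 50·(1.08 − j0.41)/(0.917 + j0.41)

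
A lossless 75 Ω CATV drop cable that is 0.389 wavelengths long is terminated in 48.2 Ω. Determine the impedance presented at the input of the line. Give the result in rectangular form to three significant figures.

Z_in ≈ 63.6 − j28.6 Ω

βl = 2π × 0.389 = 140°
tan(βl) = tan(140°) = -0.838
Z_in = Z_0·(Z_L + jZ_0·tanβl)/(Z_0 + jZ_L·tanβl)
     = 75·(48.2 − j62.8)/(75 − j40.4)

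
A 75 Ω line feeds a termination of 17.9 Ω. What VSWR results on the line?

For a purely resistive load, VSWR = R_L/Z_0 or Z_0/R_L (whichever > 1) = 75/17.9

VSWR ≈ 4.19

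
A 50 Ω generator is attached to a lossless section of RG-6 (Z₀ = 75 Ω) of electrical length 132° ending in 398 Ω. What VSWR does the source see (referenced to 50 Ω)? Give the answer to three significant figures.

VSWR ≈ 5.55

tan(βl) = -1.11
Z_in = Z_0·(Z_L + jZ_0·tanβl)/(Z_0 + jZ_L·tanβl) = 24.9 + j63.3 Ω
Γ_s = (Z_in − Z_s)/(Z_in + Z_s) = (-25.1 + j63.3)/(74.9 + j63.3), |Γ_s| = 0.695
VSWR = (1 + |Γ_s|)/(1 − |Γ_s|)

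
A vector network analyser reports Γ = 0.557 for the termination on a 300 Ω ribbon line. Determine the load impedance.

Z_L = Z_0·(1 + Γ)/(1 − Γ) = 300·(1.56)/(0.443)

Z_L ≈ 1050 Ω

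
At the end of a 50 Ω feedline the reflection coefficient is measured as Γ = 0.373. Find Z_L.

Z_L = Z_0·(1 + Γ)/(1 − Γ) = 50·(1.37)/(0.627)

Z_L ≈ 109 Ω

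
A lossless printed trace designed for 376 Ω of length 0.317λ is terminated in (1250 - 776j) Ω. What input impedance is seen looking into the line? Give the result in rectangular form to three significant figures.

Z_in ≈ 110 + j222 Ω

βl = 2π × 0.317 = 114°
tan(βl) = tan(114°) = -2.23
Z_in = Z_0·(Z_L + jZ_0·tanβl)/(Z_0 + jZ_L·tanβl)
     = 376·(1250 − j1620)/(-1360 − j2790)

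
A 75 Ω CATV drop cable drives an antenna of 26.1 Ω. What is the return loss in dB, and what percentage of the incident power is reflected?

Γ = (26.1 − 75)/(26.1 + 75) = -0.484
RL = −20·log₁₀(0.484) = 6.31 dB
P_refl/P_inc = |Γ|² = 0.234

RL ≈ 6.31 dB; 23.4% of incident power reflected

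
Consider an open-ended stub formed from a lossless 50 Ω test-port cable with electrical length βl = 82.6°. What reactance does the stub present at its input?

tan(βl) = 7.7
For an open-ended stub, Z_in = −jZ_0·cot(βl) = −jZ_0/tan(βl)

X_in ≈ -6.49 Ω (capacitive)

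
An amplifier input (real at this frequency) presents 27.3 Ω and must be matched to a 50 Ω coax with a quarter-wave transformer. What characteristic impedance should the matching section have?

Z_qwt ≈ 36.9 Ω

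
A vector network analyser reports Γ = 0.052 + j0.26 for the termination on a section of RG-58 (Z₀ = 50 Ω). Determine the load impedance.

Z_L ≈ 48.1 + j26.9 Ω

Z_L = Z_0·(1 + Γ)/(1 − Γ) = 50·(1.05 + j0.26)/(0.948 − j0.26)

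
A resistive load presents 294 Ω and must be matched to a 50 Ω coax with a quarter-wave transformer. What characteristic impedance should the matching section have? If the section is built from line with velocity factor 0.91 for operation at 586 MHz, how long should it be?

Z_qwt ≈ 121 Ω; length ≈ 11.6 cm

Z_qwt = √(Z_0·R_L) = √(50 × 294) = √14700
λ = 0.91·c/f = 0.466 m, so l = λ/4 = 0.116 m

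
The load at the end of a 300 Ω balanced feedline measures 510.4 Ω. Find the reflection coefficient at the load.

Γ = (Z_L − Z_0)/(Z_L + Z_0) = (510.4 − 300)/(510.4 + 300) = 210.4/810.4

Γ = 0.26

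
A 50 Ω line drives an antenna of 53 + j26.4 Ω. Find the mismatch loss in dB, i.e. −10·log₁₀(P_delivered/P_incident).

mismatch loss ≈ 0.28 dB

Γ = (3 + j26.4)/(103 + j26.4), |Γ| = 0.25
|Γ|² = 0.0624, so P_del/P_inc = 1 − |Γ|² = 0.938
ML = −10·log₁₀(1 − |Γ|²)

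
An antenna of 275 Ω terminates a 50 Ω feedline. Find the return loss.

Γ = (275 − 50)/(275 + 50) = 0.692
RL = −20·log₁₀|Γ| = −20·log₁₀(0.692)

RL ≈ 3.19 dB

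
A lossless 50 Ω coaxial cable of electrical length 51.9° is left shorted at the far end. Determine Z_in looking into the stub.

tan(βl) = 1.28
For a shorted stub, Z_in = jZ_0·tan(βl)

Z_in ≈ +j63.8 Ω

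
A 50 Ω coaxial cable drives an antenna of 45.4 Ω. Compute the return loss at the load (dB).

RL ≈ 26.3 dB

Γ = (45.4 − 50)/(45.4 + 50) = -0.0482
RL = −20·log₁₀|Γ| = −20·log₁₀(0.0482)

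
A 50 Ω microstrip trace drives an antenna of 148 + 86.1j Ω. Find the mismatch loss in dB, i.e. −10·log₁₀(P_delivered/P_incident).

mismatch loss ≈ 1.97 dB

Γ = (98 + j86.1)/(198 + j86.1), |Γ| = 0.604
|Γ|² = 0.365, so P_del/P_inc = 1 − |Γ|² = 0.635
ML = −10·log₁₀(1 − |Γ|²)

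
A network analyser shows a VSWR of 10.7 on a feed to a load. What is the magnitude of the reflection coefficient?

|Γ| ≈ 0.829

|Γ| = (S − 1)/(S + 1) = (10.7 − 1)/(10.7 + 1) = 9.7/11.7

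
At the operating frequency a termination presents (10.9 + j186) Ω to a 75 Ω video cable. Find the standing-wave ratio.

Γ = (Z_L − Z_0)/(Z_L + Z_0) = (-64.1 + j186)/(85.9 + j186)
|Γ| = 197/205 = 0.96
VSWR = (1 + |Γ|)/(1 − |Γ|) = 1.96/0.0397

VSWR ≈ 49.3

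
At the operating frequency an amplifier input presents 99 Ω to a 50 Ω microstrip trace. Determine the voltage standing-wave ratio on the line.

VSWR ≈ 1.98

Γ = (99 − 50)/(99 + 50) = 0.329
VSWR = (1 + 0.329)/(1 − 0.329)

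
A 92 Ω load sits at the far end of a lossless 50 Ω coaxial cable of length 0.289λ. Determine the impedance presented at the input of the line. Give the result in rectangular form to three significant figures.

Z_in ≈ 28.3 + j8.65 Ω

βl = 2π × 0.289 = 104°
tan(βl) = tan(104°) = -4
Z_in = Z_0·(Z_L + jZ_0·tanβl)/(Z_0 + jZ_L·tanβl)
     = 50·(92 − j200)/(50 − j368)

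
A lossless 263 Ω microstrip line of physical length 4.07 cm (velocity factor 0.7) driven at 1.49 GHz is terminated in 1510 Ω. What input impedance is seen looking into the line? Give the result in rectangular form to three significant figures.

λ = v/f = 0.7·c / 1.49 GHz = 0.141 m
βl = 2π·l/λ = 2π × 0.289 = 104°
tan(βl) = tan(104°) = -4.02
Z_in = Z_0·(Z_L + jZ_0·tanβl)/(Z_0 + jZ_L·tanβl)
     = 263·(1510 − j1060)/(263 − j6070)

Z_in ≈ 48.5 + j63.3 Ω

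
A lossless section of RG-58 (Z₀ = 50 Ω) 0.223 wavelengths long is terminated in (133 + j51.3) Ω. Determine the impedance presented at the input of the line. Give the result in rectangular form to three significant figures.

βl = 2π × 0.223 = 80.3°
tan(βl) = tan(80.3°) = 5.84
Z_in = Z_0·(Z_L + jZ_0·tanβl)/(Z_0 + jZ_L·tanβl)
     = 50·(133 + j343)/(-249 + j776)

Z_in ≈ 17.5 − j14.2 Ω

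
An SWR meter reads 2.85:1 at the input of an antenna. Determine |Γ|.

|Γ| = (S − 1)/(S + 1) = (2.85 − 1)/(2.85 + 1) = 1.85/3.85

|Γ| ≈ 0.481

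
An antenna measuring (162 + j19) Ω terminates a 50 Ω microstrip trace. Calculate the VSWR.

Γ = (Z_L − Z_0)/(Z_L + Z_0) = (112 + j19)/(212 + j19)
|Γ| = 114/213 = 0.534
VSWR = (1 + |Γ|)/(1 − |Γ|) = 1.53/0.466

VSWR ≈ 3.29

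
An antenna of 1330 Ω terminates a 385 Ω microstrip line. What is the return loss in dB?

RL ≈ 5.18 dB

Γ = (1330 − 385)/(1330 + 385) = 0.551
RL = −20·log₁₀|Γ| = −20·log₁₀(0.551)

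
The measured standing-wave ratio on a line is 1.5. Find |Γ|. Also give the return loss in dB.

|Γ| ≈ 0.2; return loss ≈ 14 dB

|Γ| = (S − 1)/(S + 1) = (1.5 − 1)/(1.5 + 1) = 0.5/2.5
RL = −20·log₁₀|Γ| = −20·log₁₀(0.2)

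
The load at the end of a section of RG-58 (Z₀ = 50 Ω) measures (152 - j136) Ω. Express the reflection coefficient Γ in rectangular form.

Γ = (Z_L − Z_0)/(Z_L + Z_0) = (102 − j136)/(202 − j136)

Γ ≈ 0.659 − j0.229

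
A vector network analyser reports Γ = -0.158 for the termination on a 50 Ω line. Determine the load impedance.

Z_L ≈ 36.4 Ω

Z_L = Z_0·(1 + Γ)/(1 − Γ) = 50·(0.842)/(1.16)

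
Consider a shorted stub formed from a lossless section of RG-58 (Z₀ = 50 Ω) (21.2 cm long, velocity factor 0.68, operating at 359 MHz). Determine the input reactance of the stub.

λ = v/f = 0.68·c / 359 MHz = 0.568 m
βl = 2π·l/λ = 2π × 0.373 = 134°
tan(βl) = -1.02
For a shorted stub, Z_in = jZ_0·tan(βl)

X_in ≈ -51.2 Ω (capacitive)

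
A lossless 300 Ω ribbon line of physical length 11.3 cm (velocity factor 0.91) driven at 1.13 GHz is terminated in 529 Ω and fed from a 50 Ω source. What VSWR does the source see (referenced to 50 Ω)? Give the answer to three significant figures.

VSWR ≈ 10.3

λ = v/f = 0.91·c / 1.13 GHz = 0.242 m
βl = 2π·l/λ = 2π × 0.468 = 168°
tan(βl) = -0.206
Z_in = Z_0·(Z_L + jZ_0·tanβl)/(Z_0 + jZ_L·tanβl) = 487 + j115 Ω
Γ_s = (Z_in − Z_s)/(Z_in + Z_s) = (437 + j115)/(537 + j115), |Γ_s| = 0.823
VSWR = (1 + |Γ_s|)/(1 − |Γ_s|)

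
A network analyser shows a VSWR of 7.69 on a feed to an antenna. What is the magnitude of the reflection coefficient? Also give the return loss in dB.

|Γ| ≈ 0.77; return loss ≈ 2.27 dB

|Γ| = (S − 1)/(S + 1) = (7.69 − 1)/(7.69 + 1) = 6.69/8.69
RL = −20·log₁₀|Γ| = −20·log₁₀(0.77)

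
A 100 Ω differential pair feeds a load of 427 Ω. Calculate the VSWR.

VSWR ≈ 4.27

Γ = (427 − 100)/(427 + 100) = 0.62
VSWR = (1 + 0.62)/(1 − 0.62)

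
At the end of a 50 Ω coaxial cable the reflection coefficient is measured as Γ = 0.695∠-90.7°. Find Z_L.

Z_L = Z_0·(1 + Γ)/(1 − Γ) = 50·(0.992 − j0.695)/(1.01 + j0.695)

Z_L ≈ 17.2 − j46.3 Ω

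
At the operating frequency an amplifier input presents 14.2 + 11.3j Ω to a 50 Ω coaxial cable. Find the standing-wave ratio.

Γ = (Z_L − Z_0)/(Z_L + Z_0) = (-35.8 + j11.3)/(64.2 + j11.3)
|Γ| = 37.5/65.2 = 0.576
VSWR = (1 + |Γ|)/(1 − |Γ|) = 1.58/0.424

VSWR ≈ 3.72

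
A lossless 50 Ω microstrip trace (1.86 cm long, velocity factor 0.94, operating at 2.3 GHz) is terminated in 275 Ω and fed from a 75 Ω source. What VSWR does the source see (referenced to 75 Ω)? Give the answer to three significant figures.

λ = v/f = 0.94·c / 2.3 GHz = 0.123 m
βl = 2π·l/λ = 2π × 0.152 = 54.6°
tan(βl) = 1.41
Z_in = Z_0·(Z_L + jZ_0·tanβl)/(Z_0 + jZ_L·tanβl) = 13.5 − j33.8 Ω
Γ_s = (Z_in − Z_s)/(Z_in + Z_s) = (-61.5 − j33.8)/(88.5 − j33.8), |Γ_s| = 0.741
VSWR = (1 + |Γ_s|)/(1 − |Γ_s|)

VSWR ≈ 6.74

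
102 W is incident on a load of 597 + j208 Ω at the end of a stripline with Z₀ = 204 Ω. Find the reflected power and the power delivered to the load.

P_reflected ≈ 29.4 W; P_delivered ≈ 72.6 W

|Γ| = |(393 + j208)/(801 + j208)| = 0.537
|Γ|² = 0.289
P_refl = |Γ|²·P_inc = 29.4 W, P_del = (1 − |Γ|²)·P_inc = 72.6 W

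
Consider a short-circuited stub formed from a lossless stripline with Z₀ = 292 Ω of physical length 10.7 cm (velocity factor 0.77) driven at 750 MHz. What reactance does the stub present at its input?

X_in ≈ -416 Ω (capacitive)

λ = v/f = 0.77·c / 750 MHz = 0.308 m
βl = 2π·l/λ = 2π × 0.347 = 125°
tan(βl) = -1.42
For a short-circuited stub, Z_in = jZ_0·tan(βl)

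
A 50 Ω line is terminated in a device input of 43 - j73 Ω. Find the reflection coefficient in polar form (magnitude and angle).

Γ = (Z_L − Z_0)/(Z_L + Z_0) = (-7 − j73)/(93 − j73)
|Γ| = 73.3/118 = 0.62

Γ ≈ 0.62 ∠ -57.3°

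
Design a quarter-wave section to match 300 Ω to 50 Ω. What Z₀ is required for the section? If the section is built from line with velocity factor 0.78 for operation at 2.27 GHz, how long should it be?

Z_qwt ≈ 122 Ω; length ≈ 2.58 cm

Z_qwt = √(Z_0·R_L) = √(50 × 300) = √15000
λ = 0.78·c/f = 0.103 m, so l = λ/4 = 0.0258 m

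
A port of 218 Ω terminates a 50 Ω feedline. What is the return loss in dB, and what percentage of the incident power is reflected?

RL ≈ 4.06 dB; 39.3% of incident power reflected

Γ = (218 − 50)/(218 + 50) = 0.627
RL = −20·log₁₀(0.627) = 4.06 dB
P_refl/P_inc = |Γ|² = 0.393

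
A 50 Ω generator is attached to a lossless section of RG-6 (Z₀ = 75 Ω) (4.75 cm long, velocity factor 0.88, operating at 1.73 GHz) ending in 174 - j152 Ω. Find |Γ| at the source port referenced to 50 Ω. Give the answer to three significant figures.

|Γ| ≈ 0.605

λ = v/f = 0.88·c / 1.73 GHz = 0.153 m
βl = 2π·l/λ = 2π × 0.311 = 112°
tan(βl) = -2.47
Z_in = Z_0·(Z_L + jZ_0·tanβl)/(Z_0 + jZ_L·tanβl) = 25.3 + j48.1 Ω
Γ_s = (Z_in − Z_s)/(Z_in + Z_s) = (-24.7 + j48.1)/(75.3 + j48.1), |Γ_s| = 0.605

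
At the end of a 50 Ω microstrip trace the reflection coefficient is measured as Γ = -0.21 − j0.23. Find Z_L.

Z_L ≈ 29.8 − j15.2 Ω

Z_L = Z_0·(1 + Γ)/(1 − Γ) = 50·(0.79 − j0.23)/(1.21 + j0.23)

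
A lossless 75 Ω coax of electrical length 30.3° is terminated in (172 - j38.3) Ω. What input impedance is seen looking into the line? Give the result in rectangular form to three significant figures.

Z_in ≈ 66.3 − j64.1 Ω

tan(βl) = tan(30.3°) = 0.584
Z_in = Z_0·(Z_L + jZ_0·tanβl)/(Z_0 + jZ_L·tanβl)
     = 75·(172 + j5.53)/(97.4 + j101)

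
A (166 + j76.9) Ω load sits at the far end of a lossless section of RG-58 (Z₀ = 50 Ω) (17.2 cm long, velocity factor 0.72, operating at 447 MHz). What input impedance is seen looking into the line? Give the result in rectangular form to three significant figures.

λ = v/f = 0.72·c / 447 MHz = 0.483 m
βl = 2π·l/λ = 2π × 0.356 = 128°
tan(βl) = tan(128°) = -1.27
Z_in = Z_0·(Z_L + jZ_0·tanβl)/(Z_0 + jZ_L·tanβl)
     = 50·(166 + j13.2)/(148 − j211)

Z_in ≈ 16.3 + j27.8 Ω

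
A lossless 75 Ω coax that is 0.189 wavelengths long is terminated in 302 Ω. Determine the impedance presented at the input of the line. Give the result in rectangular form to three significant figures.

Z_in ≈ 21.4 − j28.1 Ω

βl = 2π × 0.189 = 68°
tan(βl) = tan(68°) = 2.48
Z_in = Z_0·(Z_L + jZ_0·tanβl)/(Z_0 + jZ_L·tanβl)
     = 75·(302 + j186)/(75 + j749)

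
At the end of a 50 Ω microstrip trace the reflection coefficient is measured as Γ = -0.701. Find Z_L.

Z_L ≈ 8.79 Ω

Z_L = Z_0·(1 + Γ)/(1 − Γ) = 50·(0.299)/(1.7)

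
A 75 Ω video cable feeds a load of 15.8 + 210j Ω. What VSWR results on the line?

VSWR ≈ 42.1

Γ = (Z_L − Z_0)/(Z_L + Z_0) = (-59.2 + j210)/(90.8 + j210)
|Γ| = 218/229 = 0.954
VSWR = (1 + |Γ|)/(1 − |Γ|) = 1.95/0.0464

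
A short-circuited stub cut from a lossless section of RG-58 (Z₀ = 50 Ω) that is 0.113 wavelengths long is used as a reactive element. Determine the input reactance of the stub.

βl = 2π × 0.113 = 40.7°
tan(βl) = 0.86
For a short-circuited stub, Z_in = jZ_0·tan(βl)

X_in ≈ 43 Ω (inductive)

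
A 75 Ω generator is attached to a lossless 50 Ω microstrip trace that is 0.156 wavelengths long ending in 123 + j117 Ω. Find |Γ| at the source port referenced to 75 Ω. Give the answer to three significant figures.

|Γ| ≈ 0.681

βl = 2π × 0.156 = 56.2°
tan(βl) = 1.49
Z_in = Z_0·(Z_L + jZ_0·tanβl)/(Z_0 + jZ_L·tanβl) = 20.2 − j47.2 Ω
Γ_s = (Z_in − Z_s)/(Z_in + Z_s) = (-54.8 − j47.2)/(95.2 − j47.2), |Γ_s| = 0.681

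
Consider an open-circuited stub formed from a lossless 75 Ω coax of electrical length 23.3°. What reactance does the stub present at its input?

tan(βl) = 0.431
For an open-circuited stub, Z_in = −jZ_0·cot(βl) = −jZ_0/tan(βl)

X_in ≈ -174 Ω (capacitive)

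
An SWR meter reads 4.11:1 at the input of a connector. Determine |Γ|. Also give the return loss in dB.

|Γ| ≈ 0.609; return loss ≈ 4.31 dB

|Γ| = (S − 1)/(S + 1) = (4.11 − 1)/(4.11 + 1) = 3.11/5.11
RL = −20·log₁₀|Γ| = −20·log₁₀(0.609)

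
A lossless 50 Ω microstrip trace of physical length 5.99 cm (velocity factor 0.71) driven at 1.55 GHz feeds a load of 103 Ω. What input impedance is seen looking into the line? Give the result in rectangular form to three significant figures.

λ = v/f = 0.71·c / 1.55 GHz = 0.137 m
βl = 2π·l/λ = 2π × 0.436 = 157°
tan(βl) = tan(157°) = -0.426
Z_in = Z_0·(Z_L + jZ_0·tanβl)/(Z_0 + jZ_L·tanβl)
     = 50·(103 − j21.3)/(50 − j43.9)

Z_in ≈ 68.7 + j39 Ω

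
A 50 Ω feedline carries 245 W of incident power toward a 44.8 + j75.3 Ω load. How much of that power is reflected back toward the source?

P_reflected ≈ 95.2 W

|Γ| = |(-5.2 + j75.3)/(94.8 + j75.3)| = 0.623
|Γ|² = 0.389
P_refl = |Γ|²·P_inc = 95.2 W, P_del = (1 − |Γ|²)·P_inc = 150 W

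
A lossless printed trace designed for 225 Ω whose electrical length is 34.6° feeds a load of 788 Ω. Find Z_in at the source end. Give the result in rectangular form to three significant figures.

tan(βl) = tan(34.6°) = 0.69
Z_in = Z_0·(Z_L + jZ_0·tanβl)/(Z_0 + jZ_L·tanβl)
     = 225·(788 + j155)/(225 + j544)

Z_in ≈ 170 − j256 Ω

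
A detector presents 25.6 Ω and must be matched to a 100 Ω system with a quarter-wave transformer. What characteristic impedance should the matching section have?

Z_qwt = √(Z_0·R_L) = √(100 × 25.6) = √2560

Z_qwt ≈ 50.6 Ω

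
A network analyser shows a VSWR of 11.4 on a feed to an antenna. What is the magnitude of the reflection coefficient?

|Γ| = (S − 1)/(S + 1) = (11.4 − 1)/(11.4 + 1) = 10.4/12.4

|Γ| ≈ 0.839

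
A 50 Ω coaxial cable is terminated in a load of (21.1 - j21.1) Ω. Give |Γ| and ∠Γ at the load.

Γ = (Z_L − Z_0)/(Z_L + Z_0) = (-28.9 − j21.1)/(71.1 − j21.1)
|Γ| = 35.8/74.2 = 0.482

Γ ≈ 0.482 ∠ -127°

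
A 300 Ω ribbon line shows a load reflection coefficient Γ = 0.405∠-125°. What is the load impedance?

Z_L = Z_0·(1 + Γ)/(1 − Γ) = 300·(0.768 − j0.332)/(1.23 + j0.332)

Z_L ≈ 154 − j122 Ω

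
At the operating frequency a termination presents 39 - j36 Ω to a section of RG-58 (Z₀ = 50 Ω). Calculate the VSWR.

VSWR ≈ 2.29

Γ = (Z_L − Z_0)/(Z_L + Z_0) = (-11 − j36)/(89 − j36)
|Γ| = 37.6/96 = 0.392
VSWR = (1 + |Γ|)/(1 − |Γ|) = 1.39/0.608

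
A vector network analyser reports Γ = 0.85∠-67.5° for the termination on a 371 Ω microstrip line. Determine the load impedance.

Z_L ≈ 96 − j544 Ω

Z_L = Z_0·(1 + Γ)/(1 − Γ) = 371·(1.33 − j0.785)/(0.675 + j0.785)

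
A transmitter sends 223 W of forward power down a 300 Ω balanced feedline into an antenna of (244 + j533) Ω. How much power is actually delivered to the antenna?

|Γ| = |(-56 + j533)/(544 + j533)| = 0.704
|Γ|² = 0.495
P_refl = |Γ|²·P_inc = 110 W, P_del = (1 − |Γ|²)·P_inc = 113 W

P_delivered ≈ 113 W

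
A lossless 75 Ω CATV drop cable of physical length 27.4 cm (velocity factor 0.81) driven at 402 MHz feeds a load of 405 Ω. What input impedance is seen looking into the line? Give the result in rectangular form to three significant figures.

λ = v/f = 0.81·c / 402 MHz = 0.604 m
βl = 2π·l/λ = 2π × 0.453 = 163°
tan(βl) = tan(163°) = -0.302
Z_in = Z_0·(Z_L + jZ_0·tanβl)/(Z_0 + jZ_L·tanβl)
     = 75·(405 − j22.7)/(75 − j122)

Z_in ≈ 121 + j174 Ω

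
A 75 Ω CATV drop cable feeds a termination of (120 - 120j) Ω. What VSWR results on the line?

VSWR ≈ 3.54

Γ = (Z_L − Z_0)/(Z_L + Z_0) = (45 − j120)/(195 − j120)
|Γ| = 128/229 = 0.56
VSWR = (1 + |Γ|)/(1 − |Γ|) = 1.56/0.44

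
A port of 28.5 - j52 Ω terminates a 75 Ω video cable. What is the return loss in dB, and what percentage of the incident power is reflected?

RL ≈ 4.4 dB; 36.3% of incident power reflected

Γ = (-46.5 − j52)/(103.5 − j52), |Γ| = 0.602
RL = −20·log₁₀(0.602) = 4.4 dB
P_refl/P_inc = |Γ|² = 0.363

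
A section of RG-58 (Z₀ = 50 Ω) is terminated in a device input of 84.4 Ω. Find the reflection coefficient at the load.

Γ = (Z_L − Z_0)/(Z_L + Z_0) = (84.4 − 50)/(84.4 + 50) = 34.4/134.4

Γ = 0.256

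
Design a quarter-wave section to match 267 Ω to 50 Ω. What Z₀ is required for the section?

Z_qwt = √(Z_0·R_L) = √(50 × 267) = √13350

Z_qwt ≈ 116 Ω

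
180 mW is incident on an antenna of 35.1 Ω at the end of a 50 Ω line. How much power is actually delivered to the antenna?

Γ = (35.1 − 50)/(35.1 + 50) = -0.175
|Γ|² = 0.0307
P_refl = |Γ|²·P_inc = 5.52 mW, P_del = (1 − |Γ|²)·P_inc = 174 mW

P_delivered ≈ 174 mW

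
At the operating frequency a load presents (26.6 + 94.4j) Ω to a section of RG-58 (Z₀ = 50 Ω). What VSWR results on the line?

VSWR ≈ 9

Γ = (Z_L − Z_0)/(Z_L + Z_0) = (-23.4 + j94.4)/(76.6 + j94.4)
|Γ| = 97.3/122 = 0.8
VSWR = (1 + |Γ|)/(1 − |Γ|) = 1.8/0.2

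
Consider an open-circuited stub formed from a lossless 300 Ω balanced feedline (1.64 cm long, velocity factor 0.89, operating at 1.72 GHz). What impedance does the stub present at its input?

λ = v/f = 0.89·c / 1.72 GHz = 0.155 m
βl = 2π·l/λ = 2π × 0.106 = 38°
tan(βl) = 0.782
For an open-circuited stub, Z_in = −jZ_0·cot(βl) = −jZ_0/tan(βl)

Z_in ≈ −j384 Ω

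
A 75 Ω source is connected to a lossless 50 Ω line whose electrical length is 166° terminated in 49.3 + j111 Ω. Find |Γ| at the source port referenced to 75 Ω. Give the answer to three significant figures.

tan(βl) = -0.249
Z_in = Z_0·(Z_L + jZ_0·tanβl)/(Z_0 + jZ_L·tanβl) = 21.2 + j66.8 Ω
Γ_s = (Z_in − Z_s)/(Z_in + Z_s) = (-53.8 + j66.8)/(96.2 + j66.8), |Γ_s| = 0.733

|Γ| ≈ 0.733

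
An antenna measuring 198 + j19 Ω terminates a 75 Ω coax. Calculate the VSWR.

Γ = (Z_L − Z_0)/(Z_L + Z_0) = (123 + j19)/(273 + j19)
|Γ| = 124/274 = 0.455
VSWR = (1 + |Γ|)/(1 − |Γ|) = 1.45/0.545

VSWR ≈ 2.67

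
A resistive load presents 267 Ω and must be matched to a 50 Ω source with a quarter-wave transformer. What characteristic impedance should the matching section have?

Z_qwt = √(Z_0·R_L) = √(50 × 267) = √13350

Z_qwt ≈ 116 Ω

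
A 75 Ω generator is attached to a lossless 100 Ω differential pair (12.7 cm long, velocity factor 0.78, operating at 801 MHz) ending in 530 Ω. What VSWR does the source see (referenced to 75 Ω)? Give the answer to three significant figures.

λ = v/f = 0.78·c / 801 MHz = 0.292 m
βl = 2π·l/λ = 2π × 0.435 = 157°
tan(βl) = -0.435
Z_in = Z_0·(Z_L + jZ_0·tanβl)/(Z_0 + jZ_L·tanβl) = 99.9 + j187 Ω
Γ_s = (Z_in − Z_s)/(Z_in + Z_s) = (24.9 + j187)/(175 + j187), |Γ_s| = 0.736
VSWR = (1 + |Γ_s|)/(1 − |Γ_s|)

VSWR ≈ 6.58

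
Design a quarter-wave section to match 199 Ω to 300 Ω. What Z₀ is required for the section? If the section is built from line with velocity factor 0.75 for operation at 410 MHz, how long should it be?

Z_qwt = √(Z_0·R_L) = √(300 × 199) = √59700
λ = 0.75·c/f = 0.549 m, so l = λ/4 = 0.137 m

Z_qwt ≈ 244 Ω; length ≈ 13.7 cm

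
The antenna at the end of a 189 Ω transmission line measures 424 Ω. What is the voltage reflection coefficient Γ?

Γ = (Z_L − Z_0)/(Z_L + Z_0) = (424 − 189)/(424 + 189) = 235/613

Γ = 0.383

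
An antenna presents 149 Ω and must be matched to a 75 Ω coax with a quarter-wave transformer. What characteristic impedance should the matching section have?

Z_qwt = √(Z_0·R_L) = √(75 × 149) = √11180

Z_qwt ≈ 106 Ω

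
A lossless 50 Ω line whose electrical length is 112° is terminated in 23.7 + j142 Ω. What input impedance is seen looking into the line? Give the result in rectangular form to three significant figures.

tan(βl) = tan(112°) = -2.48
Z_in = Z_0·(Z_L + jZ_0·tanβl)/(Z_0 + jZ_L·tanβl)
     = 50·(23.7 + j18.2)/(401 − j58.7)

Z_in ≈ 2.56 + j2.65 Ω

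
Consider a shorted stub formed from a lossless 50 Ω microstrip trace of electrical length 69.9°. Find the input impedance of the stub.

Z_in ≈ +j137 Ω

tan(βl) = 2.73
For a shorted stub, Z_in = jZ_0·tan(βl)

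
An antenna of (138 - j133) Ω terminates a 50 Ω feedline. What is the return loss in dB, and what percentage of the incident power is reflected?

RL ≈ 3.19 dB; 48% of incident power reflected

Γ = (88 − j133)/(188 − j133), |Γ| = 0.693
RL = −20·log₁₀(0.693) = 3.19 dB
P_refl/P_inc = |Γ|² = 0.48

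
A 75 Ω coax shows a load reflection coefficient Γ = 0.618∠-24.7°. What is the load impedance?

Z_L = Z_0·(1 + Γ)/(1 − Γ) = 75·(1.56 − j0.258)/(0.439 + j0.258)

Z_L ≈ 179 − j150 Ω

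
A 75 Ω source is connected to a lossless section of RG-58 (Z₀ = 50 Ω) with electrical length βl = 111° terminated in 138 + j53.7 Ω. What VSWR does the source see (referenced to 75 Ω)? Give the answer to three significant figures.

tan(βl) = -2.61
Z_in = Z_0·(Z_L + jZ_0·tanβl)/(Z_0 + jZ_L·tanβl) = 16.3 + j10.6 Ω
Γ_s = (Z_in − Z_s)/(Z_in + Z_s) = (-58.7 + j10.6)/(91.3 + j10.6), |Γ_s| = 0.65
VSWR = (1 + |Γ_s|)/(1 − |Γ_s|)

VSWR ≈ 4.71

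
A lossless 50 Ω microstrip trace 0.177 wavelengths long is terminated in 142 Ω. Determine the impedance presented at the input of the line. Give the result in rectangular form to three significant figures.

βl = 2π × 0.177 = 63.7°
tan(βl) = tan(63.7°) = 2.03
Z_in = Z_0·(Z_L + jZ_0·tanβl)/(Z_0 + jZ_L·tanβl)
     = 50·(142 + j101)/(50 + j288)

Z_in ≈ 21.3 − j21 Ω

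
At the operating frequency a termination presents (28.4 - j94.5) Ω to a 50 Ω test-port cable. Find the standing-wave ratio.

Γ = (Z_L − Z_0)/(Z_L + Z_0) = (-21.6 − j94.5)/(78.4 − j94.5)
|Γ| = 96.9/123 = 0.789
VSWR = (1 + |Γ|)/(1 − |Γ|) = 1.79/0.211

VSWR ≈ 8.5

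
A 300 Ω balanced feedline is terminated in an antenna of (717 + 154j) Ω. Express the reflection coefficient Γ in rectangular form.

Γ ≈ 0.423 + j0.0873

Γ = (Z_L − Z_0)/(Z_L + Z_0) = (417 + j154)/(1017 + j154)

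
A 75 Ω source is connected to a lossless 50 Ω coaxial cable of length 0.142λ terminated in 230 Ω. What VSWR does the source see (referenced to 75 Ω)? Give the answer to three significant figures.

VSWR ≈ 5.42

βl = 2π × 0.142 = 51.1°
tan(βl) = 1.24
Z_in = Z_0·(Z_L + jZ_0·tanβl)/(Z_0 + jZ_L·tanβl) = 17.4 − j37.3 Ω
Γ_s = (Z_in − Z_s)/(Z_in + Z_s) = (-57.6 − j37.3)/(92.4 − j37.3), |Γ_s| = 0.689
VSWR = (1 + |Γ_s|)/(1 − |Γ_s|)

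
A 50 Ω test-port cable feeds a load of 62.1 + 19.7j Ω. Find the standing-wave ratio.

VSWR ≈ 1.51

Γ = (Z_L − Z_0)/(Z_L + Z_0) = (12.1 + j19.7)/(112.1 + j19.7)
|Γ| = 23.1/114 = 0.203
VSWR = (1 + |Γ|)/(1 − |Γ|) = 1.2/0.797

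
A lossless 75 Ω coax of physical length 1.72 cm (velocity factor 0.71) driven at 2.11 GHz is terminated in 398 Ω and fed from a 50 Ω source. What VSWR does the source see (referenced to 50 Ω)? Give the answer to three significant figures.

λ = v/f = 0.71·c / 2.11 GHz = 0.101 m
βl = 2π·l/λ = 2π × 0.17 = 61.3°
tan(βl) = 1.83
Z_in = Z_0·(Z_L + jZ_0·tanβl)/(Z_0 + jZ_L·tanβl) = 18.2 − j39.1 Ω
Γ_s = (Z_in − Z_s)/(Z_in + Z_s) = (-31.8 − j39.1)/(68.2 − j39.1), |Γ_s| = 0.642
VSWR = (1 + |Γ_s|)/(1 − |Γ_s|)

VSWR ≈ 4.58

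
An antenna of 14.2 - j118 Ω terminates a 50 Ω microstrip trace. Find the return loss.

Γ = (-35.8 − j118)/(64.2 − j118), |Γ| = 0.918
RL = −20·log₁₀|Γ| = −20·log₁₀(0.918)

RL ≈ 0.744 dB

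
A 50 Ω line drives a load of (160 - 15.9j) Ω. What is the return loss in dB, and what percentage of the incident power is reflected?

RL ≈ 5.55 dB; 27.9% of incident power reflected

Γ = (110 − j15.9)/(210 − j15.9), |Γ| = 0.528
RL = −20·log₁₀(0.528) = 5.55 dB
P_refl/P_inc = |Γ|² = 0.279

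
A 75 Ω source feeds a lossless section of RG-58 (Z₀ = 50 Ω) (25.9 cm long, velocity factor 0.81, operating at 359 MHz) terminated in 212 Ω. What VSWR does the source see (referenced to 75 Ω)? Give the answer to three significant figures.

VSWR ≈ 4.46

λ = v/f = 0.81·c / 359 MHz = 0.677 m
βl = 2π·l/λ = 2π × 0.383 = 138°
tan(βl) = -0.908
Z_in = Z_0·(Z_L + jZ_0·tanβl)/(Z_0 + jZ_L·tanβl) = 24.4 + j48.7 Ω
Γ_s = (Z_in − Z_s)/(Z_in + Z_s) = (-50.6 + j48.7)/(99.4 + j48.7), |Γ_s| = 0.634
VSWR = (1 + |Γ_s|)/(1 − |Γ_s|)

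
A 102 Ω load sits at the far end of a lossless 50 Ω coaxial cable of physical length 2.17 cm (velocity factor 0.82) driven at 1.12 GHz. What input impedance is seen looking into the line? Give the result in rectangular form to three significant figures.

λ = v/f = 0.82·c / 1.12 GHz = 0.22 m
βl = 2π·l/λ = 2π × 0.0988 = 35.6°
tan(βl) = tan(35.6°) = 0.715
Z_in = Z_0·(Z_L + jZ_0·tanβl)/(Z_0 + jZ_L·tanβl)
     = 50·(102 + j35.8)/(50 + j72.9)

Z_in ≈ 49.3 − j36.1 Ω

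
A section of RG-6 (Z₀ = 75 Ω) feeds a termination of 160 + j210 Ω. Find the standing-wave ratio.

VSWR ≈ 6.11

Γ = (Z_L − Z_0)/(Z_L + Z_0) = (85 + j210)/(235 + j210)
|Γ| = 227/315 = 0.719
VSWR = (1 + |Γ|)/(1 − |Γ|) = 1.72/0.281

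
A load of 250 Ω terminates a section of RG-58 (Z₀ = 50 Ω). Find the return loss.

RL ≈ 3.52 dB

Γ = (250 − 50)/(250 + 50) = 0.667
RL = −20·log₁₀|Γ| = −20·log₁₀(0.667)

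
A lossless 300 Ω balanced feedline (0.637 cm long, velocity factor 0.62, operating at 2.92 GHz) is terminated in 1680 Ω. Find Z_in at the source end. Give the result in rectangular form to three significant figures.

Z_in ≈ 146 − j377 Ω

λ = v/f = 0.62·c / 2.92 GHz = 0.0637 m
βl = 2π·l/λ = 2π × 0.1 = 36°
tan(βl) = tan(36°) = 0.727
Z_in = Z_0·(Z_L + jZ_0·tanβl)/(Z_0 + jZ_L·tanβl)
     = 300·(1680 + j218)/(300 + j1220)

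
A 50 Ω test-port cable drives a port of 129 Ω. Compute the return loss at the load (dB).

RL ≈ 7.1 dB

Γ = (129 − 50)/(129 + 50) = 0.441
RL = −20·log₁₀|Γ| = −20·log₁₀(0.441)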